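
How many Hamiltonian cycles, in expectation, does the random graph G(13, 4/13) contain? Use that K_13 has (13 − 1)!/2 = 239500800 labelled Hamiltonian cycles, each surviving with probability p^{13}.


K_13 has (13 − 1)!/2 = 239500800 labelled Hamiltonian cycles.
For each such Hamiltonian cycle H, let X_H = 1 if all 13 edges of H are present in G. Then P[X_H = 1] = p^{13} = (4/13)^{13} = 67108864/302875106592253.
By linearity: E[X] = Σ_H E[X_H] = 239500800 · p^{13} = 239500800 · 67108864/302875106592253 = 16072626615091200/302875106592253.
Numerically: E[X] ≈ 53.07.

E[X] = 239500800 · (4/13)^{13} = 16072626615091200/302875106592253 ≈ 53.07.


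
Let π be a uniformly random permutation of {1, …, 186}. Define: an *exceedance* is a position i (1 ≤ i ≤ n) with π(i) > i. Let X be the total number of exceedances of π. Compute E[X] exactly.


Write X = Σ_{i=1}^{186} X_i, where X_i = 1_{π(i) > i}.
For each fixed i, π(i) is uniform over {1, …, 186} (marginal of a uniform permutation), so P[π(i) > i] = (n − i)/n. Summing: Σ_{i=1}^{186} (n − i)/n = (0 + 1 + … + 185)/186 = 186(186 − 1)/(2·186) = (186 − 1)/2.
Hence E[X] = Σ_{i=1}^{186} (186 − i)/186 = 185/2 ≈ 92.5000.

E[X] = 185/2 = 92.5000.


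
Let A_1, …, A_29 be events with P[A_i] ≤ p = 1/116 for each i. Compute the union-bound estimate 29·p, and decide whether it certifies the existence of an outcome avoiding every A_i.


Union bound: P[∪_{i=1}^{29} A_i] ≤ Σ_i P[A_i] ≤ 29·p = 29·(1/116) = 1/4.
Numerically: 1/4 ≈ 0.2500.
Is 1/4 < 1? YES.
Since P[∪ A_i] ≤ 1/4 < 1, the complement has P[∩ A_i^c] ≥ 1 − 1/4 = 3/4 > 0, so some outcome avoids every A_i.

29·p = 1/4 ≈ 0.2500; existence CERTIFIED by the union bound.


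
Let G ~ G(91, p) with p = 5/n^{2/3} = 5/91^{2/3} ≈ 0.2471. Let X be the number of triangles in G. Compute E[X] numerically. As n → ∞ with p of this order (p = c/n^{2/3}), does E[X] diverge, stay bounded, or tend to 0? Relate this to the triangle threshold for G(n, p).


Number of potential triangles: C(91, 3) = 121485.
Each occurs with probability p³ ≈ (0.2471)³ ≈ 1.509480e-02.
By linearity: E[X] = C(91, 3)·p³ ≈ 121485 · 1.509480e-02 ≈ 1833.7912.
Since α = 2/3 < 1, p = c/n^{2/3} ≫ 1/n is above the triangle threshold p ~ 1/n. Asymptotically E[X] ~ (c³/6)·n^{3(1−α)} = (5³/6)·n^{1} → ∞; triangles are abundant w.h.p.

E[X] ≈ 1833.7912; in regime p = Θ(1/n^{2/3}) E[X] diverges (above the triangle threshold p ~ 1/n).


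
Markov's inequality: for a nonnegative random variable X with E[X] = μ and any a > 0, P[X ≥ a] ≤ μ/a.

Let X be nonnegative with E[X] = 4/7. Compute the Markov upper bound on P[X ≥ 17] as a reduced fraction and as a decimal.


μ = E[X] = 4/7, a = 17.
Markov: P[X ≥ 17] ≤ μ/a = (4/7)/17 = 4/119.
Numerically: ≈ 0.033613.
(Since a = 17 > μ = 0.571429, the bound 4/119 is < 1 and informative.)

P[X ≥ 17] ≤ 4/119 ≈ 0.033613.


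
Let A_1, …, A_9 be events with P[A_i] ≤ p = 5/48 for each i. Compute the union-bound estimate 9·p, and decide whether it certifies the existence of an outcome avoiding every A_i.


Union bound: P[∪_{i=1}^{9} A_i] ≤ Σ_i P[A_i] ≤ 9·p = 9·(5/48) = 15/16.
Numerically: 15/16 ≈ 0.93750.
Is 15/16 < 1? YES.
Since P[∪ A_i] ≤ 15/16 < 1, the complement has P[∩ A_i^c] ≥ 1 − 15/16 = 1/16 > 0, so some outcome avoids every A_i.

9·p = 15/16 ≈ 0.93750; existence CERTIFIED by the union bound.


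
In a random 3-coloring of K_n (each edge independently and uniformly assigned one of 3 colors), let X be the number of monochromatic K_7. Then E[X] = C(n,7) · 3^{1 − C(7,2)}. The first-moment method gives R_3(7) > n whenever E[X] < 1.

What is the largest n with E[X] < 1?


We need C(n, 7) · 3^{1 − 21} < 1, i.e. C(n, 7) < 3^{21 − 1} = 3486784401.
Check values of n near the boundary:
  n = 75: C(75, 7) = 1984829850; 1984829850 < 3486784401? YES
  n = 76: C(76, 7) = 2186189400; 2186189400 < 3486784401? YES
  n = 77: C(77, 7) = 2404808340; 2404808340 < 3486784401? YES
  n = 78: C(78, 7) = 2641902120; 2641902120 < 3486784401? YES
  n = 79: C(79, 7) = 2898753715; 2898753715 < 3486784401? YES
  n = 80: C(80, 7) = 3176716400; 3176716400 < 3486784401? YES
  n = 81: C(81, 7) = 3477216600; 3477216600 < 3486784401? YES
  n = 82: C(82, 7) = 3801756816; 3801756816 < 3486784401? NO
  n = 83: C(83, 7) = 4151918628; 4151918628 < 3486784401? NO
  n = 84: C(84, 7) = 4529365776; 4529365776 < 3486784401? NO
The largest n with C(n, 7) < 3486784401 is n = 81 (where E[X] = 42928600/43046721 ≈ 0.997). Hence R_3(7) > 81, i.e. R_3(7) ≥ 82.

Largest n = 81; hence R_3(7) > 81.


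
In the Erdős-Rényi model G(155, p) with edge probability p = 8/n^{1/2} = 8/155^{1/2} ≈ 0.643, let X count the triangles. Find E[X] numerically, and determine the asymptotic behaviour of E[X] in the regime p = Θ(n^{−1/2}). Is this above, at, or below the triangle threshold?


Number of potential triangles: C(155, 3) = 608685.
Each occurs with probability p³ ≈ (0.643)³ ≈ 2.65321e-01.
By linearity: E[X] = C(155, 3)·p³ ≈ 608685 · 2.65321e-01 ≈ 161497.206.
Since α = 1/2 < 1, p = c/n^{1/2} ≫ 1/n is above the triangle threshold p ~ 1/n. Asymptotically E[X] ~ (c³/6)·n^{3(1−α)} = (8³/6)·n^{1.5} → ∞; triangles are abundant w.h.p.

E[X] ≈ 161497.206; in regime p = Θ(1/n^{1/2}) E[X] diverges (above the triangle threshold p ~ 1/n).


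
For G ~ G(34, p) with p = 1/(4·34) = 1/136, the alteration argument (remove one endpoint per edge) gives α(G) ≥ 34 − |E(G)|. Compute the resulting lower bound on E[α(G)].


E[|E(G)|] = C(34, 2)·p = 561 · (1/136) = 33/8.
E[α(G)] ≥ n − E[|E(G)|] = 34 − 33/8 = 239/8.
Numerically: ≈ 29.875.
(This is only a lower bound; the true E[α(G)] may be larger.)

E[α(G)] ≥ 239/8 ≈ 29.875.


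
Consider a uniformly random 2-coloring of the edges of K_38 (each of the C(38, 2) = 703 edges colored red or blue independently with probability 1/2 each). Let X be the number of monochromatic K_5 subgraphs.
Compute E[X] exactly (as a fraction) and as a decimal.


Let X = Σ_S X_S over the C(38, 5) = 501942 subsets S of size 5, where X_S = 1 if the K_5 on S is monochromatic.
For a fixed S, the K_5 on S has C(5, 2) = 10 edges. P[all 10 edges red] = (1/2)^10, and likewise for blue, so P[monochromatic] = 2·(1/2)^10 = 2^{1 − 10} = 1/512.
By linearity of expectation: E[X] = C(38, 5) · 2^{1 − 10} = 501942 · 1/512 = 250971/256.
Numerically: E[X] ≈ 980.355.

E[X] = C(38,5)·2^(1−C(5,2)) = 250971/256 ≈ 980.355.


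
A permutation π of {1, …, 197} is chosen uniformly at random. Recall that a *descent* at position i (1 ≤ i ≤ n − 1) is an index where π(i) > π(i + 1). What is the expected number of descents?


Write X = Σ X_I over i = 1, …, 196, with X_I the indicator of one descent.
There are 196 indicators.
For each fixed i, the pair (π(i), π(i+1)) is a uniformly random ordered pair of distinct values from {1, …, 197}; by symmetry P[π(i) > π(i+1)] = 1/2.
By linearity: E[X] = 196 · (1/2) = (197 − 1) · (1/2) = 98 ≈ 98.000.

E[X] = 98 = 98.000.


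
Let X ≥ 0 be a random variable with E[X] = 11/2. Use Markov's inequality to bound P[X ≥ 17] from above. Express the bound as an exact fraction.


μ = E[X] = 11/2, a = 17.
Markov: P[X ≥ 17] ≤ μ/a = (11/2)/17 = 11/34.
Numerically: ≈ 0.324.
(Since a = 17 > μ = 5.500, the bound 11/34 is < 1 and informative.)

P[X ≥ 17] ≤ 11/34 ≈ 0.324.


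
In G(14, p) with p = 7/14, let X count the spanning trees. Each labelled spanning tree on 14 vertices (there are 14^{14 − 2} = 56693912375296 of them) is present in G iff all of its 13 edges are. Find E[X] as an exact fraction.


K_14 has 14^{14 − 2} = 56693912375296 labelled spanning trees.
For each such spanning tree H, let X_H = 1 if all 13 edges of H are present in G. Then P[X_H = 1] = p^{13} = (1/2)^{13} = 1/8192.
By linearity of expectation: E[X] = Σ_H E[X_H] = 56693912375296 · p^{13} = 56693912375296 · 1/8192 = 13841287201/2.
Numerically: E[X] ≈ 6.92e+09.

E[X] = 56693912375296 · (1/2)^{13} = 13841287201/2 ≈ 6.92e+09.


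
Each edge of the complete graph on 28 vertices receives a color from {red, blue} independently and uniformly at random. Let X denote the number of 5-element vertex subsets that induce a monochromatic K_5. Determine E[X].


Let X = Σ_S X_S over the C(28, 5) = 98280 subsets S of size 5, where X_S = 1 if the K_5 on S is monochromatic.
For a fixed S, the K_5 on S has C(5, 2) = 10 edges. P[all 10 edges red] = (1/2)^10, and likewise for blue, so P[monochromatic] = 2·(1/2)^10 = 2^{1 − 10} = 1/512.
Summing: E[X] = C(28, 5) · 2^{1 − 10} = 98280 · 1/512 = 12285/64.
Numerically: E[X] ≈ 191.95312.

E[X] = C(28,5)·2^(1−C(5,2)) = 12285/64 ≈ 191.95312.


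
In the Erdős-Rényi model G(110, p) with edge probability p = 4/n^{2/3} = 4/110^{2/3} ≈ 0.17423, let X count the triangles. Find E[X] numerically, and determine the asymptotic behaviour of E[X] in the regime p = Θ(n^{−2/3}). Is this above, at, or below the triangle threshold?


Number of potential triangles: C(110, 3) = 215820.
Each occurs with probability p³ ≈ (0.17423)³ ≈ 5.2892562e-03.
By linearity: E[X] = C(110, 3)·p³ ≈ 215820 · 5.2892562e-03 ≈ 1141.52727.
Since α = 2/3 < 1, p = c/n^{2/3} ≫ 1/n is above the triangle threshold p ~ 1/n. Asymptotically E[X] ~ (c³/6)·n^{3(1−α)} = (4³/6)·n^{1} → ∞; triangles are abundant w.h.p.

E[X] ≈ 1141.52727; in regime p = Θ(1/n^{2/3}) E[X] diverges (above the triangle threshold p ~ 1/n).


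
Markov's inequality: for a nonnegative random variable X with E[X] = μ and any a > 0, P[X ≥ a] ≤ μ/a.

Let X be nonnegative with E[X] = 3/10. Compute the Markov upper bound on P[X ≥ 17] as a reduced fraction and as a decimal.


μ = E[X] = 3/10, a = 17.
Markov: P[X ≥ 17] ≤ μ/a = (3/10)/17 = 3/170.
Numerically: ≈ 0.0176.
(Since a = 17 > μ = 0.3000, the bound 3/170 is < 1 and informative.)

P[X ≥ 17] ≤ 3/170 ≈ 0.0176.


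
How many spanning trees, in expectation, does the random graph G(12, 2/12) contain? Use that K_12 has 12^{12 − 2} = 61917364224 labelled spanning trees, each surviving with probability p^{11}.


K_12 has 12^{12 − 2} = 61917364224 labelled spanning trees.
For each such spanning tree H, let X_H = 1 if all 11 edges of H are present in G. Then P[X_H = 1] = p^{11} = (1/6)^{11} = 1/362797056.
Summing the indicators: E[X] = Σ_H E[X_H] = 61917364224 · p^{11} = 61917364224 · 1/362797056 = 512/3.
Numerically: E[X] ≈ 170.67.

E[X] = 61917364224 · (1/6)^{11} = 512/3 ≈ 170.67.


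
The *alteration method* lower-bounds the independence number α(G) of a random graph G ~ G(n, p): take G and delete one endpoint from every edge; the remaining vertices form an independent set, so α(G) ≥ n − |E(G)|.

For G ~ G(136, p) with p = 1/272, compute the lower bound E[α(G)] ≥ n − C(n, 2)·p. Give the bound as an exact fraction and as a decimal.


E[|E(G)|] = C(136, 2)·p = 9180 · (1/272) = 135/4.
E[α(G)] ≥ n − E[|E(G)|] = 136 − 135/4 = 409/4.
Numerically: ≈ 102.250000.
(This is only a lower bound; the true E[α(G)] may be larger.)

E[α(G)] ≥ 409/4 ≈ 102.250000.


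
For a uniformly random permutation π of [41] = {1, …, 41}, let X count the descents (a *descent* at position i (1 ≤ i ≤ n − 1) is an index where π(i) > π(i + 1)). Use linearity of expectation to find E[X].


Write X = Σ X_I over i = 1, …, 40, with X_I the indicator of one descent.
There are 40 indicators.
For each fixed i, the pair (π(i), π(i+1)) is a uniformly random ordered pair of distinct values from {1, …, 41}; by symmetry P[π(i) > π(i+1)] = 1/2.
By linearity: E[X] = 40 · (1/2) = (41 − 1) · (1/2) = 20 ≈ 20.0000.

E[X] = 20 = 20.0000.


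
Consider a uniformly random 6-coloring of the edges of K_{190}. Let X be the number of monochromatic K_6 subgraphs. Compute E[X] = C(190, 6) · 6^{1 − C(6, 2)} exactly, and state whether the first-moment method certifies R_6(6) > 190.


E[X] = C(190, 6) · 6^{1 − 15} = 60334683255 · 6^{−14} = 60334683255/78364164096.
As a reduced fraction: E[X] = 6703853695/8707129344 ≈ 0.76993.
Is E[X] < 1? YES.
Since E[X] < 1, there exists a 6-coloring of K_{190} with no monochromatic K_6; hence R_6(6) > 190.

E[X] = 6703853695/8707129344 ≈ 0.76993; E[X] < 1, so R_6(6) > 190.


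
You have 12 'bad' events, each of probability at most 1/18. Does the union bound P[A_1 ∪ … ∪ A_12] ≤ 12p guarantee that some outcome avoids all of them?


Union bound: P[∪_{i=1}^{12} A_i] ≤ Σ_i P[A_i] ≤ 12·p = 12·(1/18) = 2/3.
Numerically: 2/3 ≈ 0.666667.
Is 2/3 < 1? YES.
Since P[∪ A_i] ≤ 2/3 < 1, the complement has P[∩ A_i^c] ≥ 1 − 2/3 = 1/3 > 0, so some outcome avoids every A_i.

12·p = 2/3 ≈ 0.666667; existence CERTIFIED by the union bound.


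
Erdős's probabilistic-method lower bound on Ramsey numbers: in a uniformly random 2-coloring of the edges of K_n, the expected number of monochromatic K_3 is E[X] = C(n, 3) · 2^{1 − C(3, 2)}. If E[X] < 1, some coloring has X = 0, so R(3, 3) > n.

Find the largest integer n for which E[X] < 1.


We need C(n, 3) · 2^{1 − 3} < 1, i.e. C(n, 3) < 2^{3 − 1} = 4.
Check values of n near the boundary:
  n = 3: C(3, 3) = 1; 1 < 4? YES
  n = 4: C(4, 3) = 4; 4 < 4? NO
  n = 5: C(5, 3) = 10; 10 < 4? NO
The largest n with C(n, 3) < 4 is n = 3 (where E[X] = 1/4 ≈ 0.25000). Hence R(3, 3) > 3, i.e. R(3, 3) ≥ 4.

Largest n = 3; hence R(3, 3) > 3.


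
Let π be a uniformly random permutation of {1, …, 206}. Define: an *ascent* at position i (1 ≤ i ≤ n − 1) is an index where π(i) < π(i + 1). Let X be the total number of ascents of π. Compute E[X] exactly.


Write X = Σ X_I over i = 1, …, 205, with X_I the indicator of one ascent.
There are 205 indicators.
For each fixed i, the pair (π(i), π(i+1)) is a uniformly random ordered pair of distinct values from {1, …, 206}; by symmetry P[π(i) < π(i+1)] = 1/2.
By linearity: E[X] = 205 · (1/2) = (206 − 1) · (1/2) = 205/2 ≈ 102.5000.

E[X] = 205/2 = 102.5000.


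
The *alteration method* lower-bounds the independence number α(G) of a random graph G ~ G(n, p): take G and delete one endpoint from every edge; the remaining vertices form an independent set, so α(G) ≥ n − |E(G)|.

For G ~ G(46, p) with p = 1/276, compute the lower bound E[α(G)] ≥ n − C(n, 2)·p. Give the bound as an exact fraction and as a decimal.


E[|E(G)|] = C(46, 2)·p = 1035 · (1/276) = 15/4.
E[α(G)] ≥ n − E[|E(G)|] = 46 − 15/4 = 169/4.
Numerically: ≈ 42.25000.
(This is only a lower bound; the true E[α(G)] may be larger.)

E[α(G)] ≥ 169/4 ≈ 42.25000.


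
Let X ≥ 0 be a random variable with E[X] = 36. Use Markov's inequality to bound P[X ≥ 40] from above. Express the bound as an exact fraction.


μ = E[X] = 36, a = 40.
Markov: P[X ≥ 40] ≤ μ/a = (36)/40 = 9/10.
Numerically: ≈ 0.900.
(Since a = 40 > μ = 36.000, the bound 9/10 is < 1 and informative.)

P[X ≥ 40] ≤ 9/10 ≈ 0.900.


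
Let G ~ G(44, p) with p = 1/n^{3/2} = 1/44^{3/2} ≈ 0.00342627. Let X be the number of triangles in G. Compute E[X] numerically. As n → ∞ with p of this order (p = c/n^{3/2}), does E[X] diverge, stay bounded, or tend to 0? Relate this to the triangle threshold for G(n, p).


Number of potential triangles: C(44, 3) = 13244.
Each occurs with probability p³ ≈ (0.00342627)³ ≈ 4.02219346e-08.
By linearity: E[X] = C(44, 3)·p³ ≈ 13244 · 4.02219346e-08 ≈ 0.000533.
Since α = 3/2 > 1, p = c/n^{3/2} = o(1/n) is below the triangle threshold p ~ 1/n. Asymptotically E[X] ~ (c³/6)·n^{3(1−α)} = (1³/6)·n^{-1.5} → 0, so by Markov's inequality G has no triangles w.h.p.

E[X] ≈ 0.000533; in regime p = Θ(1/n^{3/2}) E[X] tends to 0 (below the triangle threshold p ~ 1/n).


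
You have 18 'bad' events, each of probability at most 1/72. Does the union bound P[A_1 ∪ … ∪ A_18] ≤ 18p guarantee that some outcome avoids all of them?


Union bound: P[∪_{i=1}^{18} A_i] ≤ Σ_i P[A_i] ≤ 18·p = 18·(1/72) = 1/4.
Numerically: 1/4 ≈ 0.2500.
Is 1/4 < 1? YES.
Since P[∪ A_i] ≤ 1/4 < 1, the complement has P[∩ A_i^c] ≥ 1 − 1/4 = 3/4 > 0, so some outcome avoids every A_i.

18·p = 1/4 ≈ 0.2500; existence CERTIFIED by the union bound.


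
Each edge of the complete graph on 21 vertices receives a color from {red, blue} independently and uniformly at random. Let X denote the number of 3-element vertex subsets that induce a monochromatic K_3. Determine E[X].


Let X = Σ_S X_S over the C(21, 3) = 1330 subsets S of size 3, where X_S = 1 if the K_3 on S is monochromatic.
For a fixed S, the K_3 on S has C(3, 2) = 3 edges. P[all 3 edges red] = (1/2)^3, and likewise for blue, so P[monochromatic] = 2·(1/2)^3 = 2^{1 − 3} = 1/4.
Summing: E[X] = C(21, 3) · 2^{1 − 3} = 1330 · 1/4 = 665/2.
Numerically: E[X] ≈ 332.5000.

E[X] = C(21,3)·2^(1−C(3,2)) = 665/2 ≈ 332.5000.


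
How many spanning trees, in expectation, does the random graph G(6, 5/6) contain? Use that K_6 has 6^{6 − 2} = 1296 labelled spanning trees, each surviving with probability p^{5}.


K_6 has 6^{6 − 2} = 1296 labelled spanning trees.
For each such spanning tree H, let X_H = 1 if all 5 edges of H are present in G. Then P[X_H = 1] = p^{5} = (5/6)^{5} = 3125/7776.
By linearity: E[X] = Σ_H E[X_H] = 1296 · p^{5} = 1296 · 3125/7776 = 3125/6.
Numerically: E[X] ≈ 520.83.

E[X] = 1296 · (5/6)^{5} = 3125/6 ≈ 520.83.


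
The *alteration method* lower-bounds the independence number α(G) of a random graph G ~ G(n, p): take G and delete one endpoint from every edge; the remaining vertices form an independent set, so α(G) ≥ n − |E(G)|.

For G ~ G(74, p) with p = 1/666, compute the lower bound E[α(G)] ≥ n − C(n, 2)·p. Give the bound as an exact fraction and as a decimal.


E[|E(G)|] = C(74, 2)·p = 2701 · (1/666) = 73/18.
E[α(G)] ≥ n − E[|E(G)|] = 74 − 73/18 = 1259/18.
Numerically: ≈ 69.944.
(This is only a lower bound; the true E[α(G)] may be larger.)

E[α(G)] ≥ 1259/18 ≈ 69.944.


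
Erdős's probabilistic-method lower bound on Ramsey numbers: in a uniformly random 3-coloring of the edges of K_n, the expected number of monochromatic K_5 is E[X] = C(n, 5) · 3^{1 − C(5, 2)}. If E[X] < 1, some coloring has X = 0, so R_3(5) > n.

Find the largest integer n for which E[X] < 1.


We need C(n, 5) · 3^{1 − 10} < 1, i.e. C(n, 5) < 3^{10 − 1} = 19683.
Check values of n near the boundary:
  n = 16: C(16, 5) = 4368; 4368 < 19683? YES
  n = 17: C(17, 5) = 6188; 6188 < 19683? YES
  n = 18: C(18, 5) = 8568; 8568 < 19683? YES
  n = 19: C(19, 5) = 11628; 11628 < 19683? YES
  n = 20: C(20, 5) = 15504; 15504 < 19683? YES
  n = 21: C(21, 5) = 20349; 20349 < 19683? NO
The largest n with C(n, 5) < 19683 is n = 20 (where E[X] = 5168/6561 ≈ 0.7877). Hence R_3(5) > 20, i.e. R_3(5) ≥ 21.

Largest n = 20; hence R_3(5) > 20.


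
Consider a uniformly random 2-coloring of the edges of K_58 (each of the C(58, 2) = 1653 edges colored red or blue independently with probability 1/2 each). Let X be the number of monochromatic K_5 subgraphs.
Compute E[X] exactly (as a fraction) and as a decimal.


Let X = Σ_S X_S over the C(58, 5) = 4582116 subsets S of size 5, where X_S = 1 if the K_5 on S is monochromatic.
For a fixed S, the K_5 on S has C(5, 2) = 10 edges. P[all 10 edges red] = (1/2)^10, and likewise for blue, so P[monochromatic] = 2·(1/2)^10 = 2^{1 − 10} = 1/512.
By linearity of expectation: E[X] = C(58, 5) · 2^{1 − 10} = 4582116 · 1/512 = 1145529/128.
Numerically: E[X] ≈ 8949.44531.

E[X] = C(58,5)·2^(1−C(5,2)) = 1145529/128 ≈ 8949.44531.


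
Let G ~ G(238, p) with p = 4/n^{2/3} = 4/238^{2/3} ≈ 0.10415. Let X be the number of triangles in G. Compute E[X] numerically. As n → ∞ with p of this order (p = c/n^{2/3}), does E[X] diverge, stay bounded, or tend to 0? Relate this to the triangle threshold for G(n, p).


Number of potential triangles: C(238, 3) = 2218636.
Each occurs with probability p³ ≈ (0.10415)³ ≈ 1.1298637e-03.
By linearity: E[X] = C(238, 3)·p³ ≈ 2218636 · 1.1298637e-03 ≈ 2506.75630.
Since α = 2/3 < 1, p = c/n^{2/3} ≫ 1/n is above the triangle threshold p ~ 1/n. Asymptotically E[X] ~ (c³/6)·n^{3(1−α)} = (4³/6)·n^{1} → ∞; triangles are abundant w.h.p.

E[X] ≈ 2506.75630; in regime p = Θ(1/n^{2/3}) E[X] diverges (above the triangle threshold p ~ 1/n).


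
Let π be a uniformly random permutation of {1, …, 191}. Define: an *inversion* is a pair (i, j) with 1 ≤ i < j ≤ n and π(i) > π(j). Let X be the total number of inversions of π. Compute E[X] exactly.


Write X = Σ X_I over the C(191, 2) = 18145 pairs i < j, with X_I the indicator of one inversion.
There are 18145 indicators.
For each fixed pair i < j, the values π(i) and π(j) are two distinct elements of {1, …, 191} in uniformly random order; by symmetry P[π(i) > π(j)] = 1/2.
By linearity: E[X] = 18145 · (1/2) = C(191, 2) · (1/2) = 18145/2 = 18145/2 ≈ 9072.500.

E[X] = 18145/2 = 9072.500.


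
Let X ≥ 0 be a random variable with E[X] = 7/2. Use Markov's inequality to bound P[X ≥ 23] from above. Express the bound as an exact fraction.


μ = E[X] = 7/2, a = 23.
Markov: P[X ≥ 23] ≤ μ/a = (7/2)/23 = 7/46.
Numerically: ≈ 0.152.
(Since a = 23 > μ = 3.500, the bound 7/46 is < 1 and informative.)

P[X ≥ 23] ≤ 7/46 ≈ 0.152.


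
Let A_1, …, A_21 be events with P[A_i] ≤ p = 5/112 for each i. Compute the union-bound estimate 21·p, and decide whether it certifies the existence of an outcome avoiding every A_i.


Union bound: P[∪_{i=1}^{21} A_i] ≤ Σ_i P[A_i] ≤ 21·p = 21·(5/112) = 15/16.
Numerically: 15/16 ≈ 0.9375000.
Is 15/16 < 1? YES.
Since P[∪ A_i] ≤ 15/16 < 1, the complement has P[∩ A_i^c] ≥ 1 − 15/16 = 1/16 > 0, so some outcome avoids every A_i.

21·p = 15/16 ≈ 0.9375000; existence CERTIFIED by the union bound.


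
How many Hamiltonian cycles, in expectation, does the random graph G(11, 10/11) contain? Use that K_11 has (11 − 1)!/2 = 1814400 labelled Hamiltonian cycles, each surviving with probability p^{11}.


K_11 has (11 − 1)!/2 = 1814400 labelled Hamiltonian cycles.
For each such Hamiltonian cycle H, let X_H = 1 if all 11 edges of H are present in G. Then P[X_H = 1] = p^{11} = (10/11)^{11} = 100000000000/285311670611.
By linearity of expectation: E[X] = Σ_H E[X_H] = 1814400 · p^{11} = 1814400 · 100000000000/285311670611 = 181440000000000000/285311670611.
Numerically: E[X] ≈ 6.36e+05.

E[X] = 1814400 · (10/11)^{11} = 181440000000000000/285311670611 ≈ 6.36e+05.


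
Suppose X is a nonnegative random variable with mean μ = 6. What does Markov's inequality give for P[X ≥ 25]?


μ = E[X] = 6, a = 25.
Markov: P[X ≥ 25] ≤ μ/a = (6)/25 = 6/25.
Numerically: ≈ 0.240000.
(Since a = 25 > μ = 6.000000, the bound 6/25 is < 1 and informative.)

P[X ≥ 25] ≤ 6/25 ≈ 0.240000.


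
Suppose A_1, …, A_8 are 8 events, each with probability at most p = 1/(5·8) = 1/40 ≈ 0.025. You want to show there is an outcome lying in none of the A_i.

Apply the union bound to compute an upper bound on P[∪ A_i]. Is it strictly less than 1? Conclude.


Union bound: P[∪_{i=1}^{8} A_i] ≤ Σ_i P[A_i] ≤ 8·p = 8·(1/40) = 1/5.
Numerically: 1/5 ≈ 0.200.
Is 1/5 < 1? YES.
Since P[∪ A_i] ≤ 1/5 < 1, the complement has P[∩ A_i^c] ≥ 1 − 1/5 = 4/5 > 0, so some outcome avoids every A_i.

8·p = 1/5 ≈ 0.200; existence CERTIFIED by the union bound.


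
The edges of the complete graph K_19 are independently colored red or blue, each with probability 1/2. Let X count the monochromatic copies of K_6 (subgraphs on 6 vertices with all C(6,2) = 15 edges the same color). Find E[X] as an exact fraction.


Let X = Σ_S X_S over the C(19, 6) = 27132 subsets S of size 6, where X_S = 1 if the K_6 on S is monochromatic.
For a fixed S, the K_6 on S has C(6, 2) = 15 edges. P[all 15 edges red] = (1/2)^15, and likewise for blue, so P[monochromatic] = 2·(1/2)^15 = 2^{1 − 15} = 1/16384.
By linearity: E[X] = C(19, 6) · 2^{1 − 15} = 27132 · 1/16384 = 6783/4096.
Numerically: E[X] ≈ 1.65601.

E[X] = C(19,6)·2^(1−C(6,2)) = 6783/4096 ≈ 1.65601.


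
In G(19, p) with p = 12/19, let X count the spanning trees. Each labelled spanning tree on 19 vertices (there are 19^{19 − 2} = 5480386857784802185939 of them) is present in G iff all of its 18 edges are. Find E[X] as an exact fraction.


K_19 has 19^{19 − 2} = 5480386857784802185939 labelled spanning trees.
For each such spanning tree H, let X_H = 1 if all 18 edges of H are present in G. Then P[X_H = 1] = p^{18} = (12/19)^{18} = 26623333280885243904/104127350297911241532841.
By linearity of expectation: E[X] = Σ_H E[X_H] = 5480386857784802185939 · p^{18} = 5480386857784802185939 · 26623333280885243904/104127350297911241532841 = 26623333280885243904/19.
Numerically: E[X] ≈ 1.4012e+18.

E[X] = 5480386857784802185939 · (12/19)^{18} = 26623333280885243904/19 ≈ 1.4012e+18.


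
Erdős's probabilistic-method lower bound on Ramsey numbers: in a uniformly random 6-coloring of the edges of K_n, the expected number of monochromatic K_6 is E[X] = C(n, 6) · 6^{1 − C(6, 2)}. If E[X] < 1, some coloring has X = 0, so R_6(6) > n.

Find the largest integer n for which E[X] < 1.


We need C(n, 6) · 6^{1 − 15} < 1, i.e. C(n, 6) < 6^{15 − 1} = 78364164096.
Check values of n near the boundary:
  n = 192: C(192, 6) = 64300886496; 64300886496 < 78364164096? YES
  n = 193: C(193, 6) = 66364016544; 66364016544 < 78364164096? YES
  n = 194: C(194, 6) = 68482017072; 68482017072 < 78364164096? YES
  n = 195: C(195, 6) = 70656049360; 70656049360 < 78364164096? YES
  n = 196: C(196, 6) = 72887293024; 72887293024 < 78364164096? YES
  n = 197: C(197, 6) = 75176946208; 75176946208 < 78364164096? YES
  n = 198: C(198, 6) = 77526225777; 77526225777 < 78364164096? YES
  n = 199: C(199, 6) = 79936367511; 79936367511 < 78364164096? NO
The largest n with C(n, 6) < 78364164096 is n = 198 (where E[X] = 25842075259/26121388032 ≈ 0.98931). Hence R_6(6) > 198, i.e. R_6(6) ≥ 199.

Largest n = 198; hence R_6(6) > 198.


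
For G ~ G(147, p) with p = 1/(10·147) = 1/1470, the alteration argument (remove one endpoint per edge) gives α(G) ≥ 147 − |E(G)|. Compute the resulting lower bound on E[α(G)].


E[|E(G)|] = C(147, 2)·p = 10731 · (1/1470) = 73/10.
E[α(G)] ≥ n − E[|E(G)|] = 147 − 73/10 = 1397/10.
Numerically: ≈ 139.7000.
(This is only a lower bound; the true E[α(G)] may be larger.)

E[α(G)] ≥ 1397/10 ≈ 139.7000.


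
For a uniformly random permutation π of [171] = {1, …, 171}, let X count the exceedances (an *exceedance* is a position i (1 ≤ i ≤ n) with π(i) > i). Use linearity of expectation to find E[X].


Write X = Σ_{i=1}^{171} X_i, where X_i = 1_{π(i) > i}.
For each fixed i, π(i) is uniform over {1, …, 171} (marginal of a uniform permutation), so P[π(i) > i] = (n − i)/n. Summing: Σ_{i=1}^{171} (n − i)/n = (0 + 1 + … + 170)/171 = 171(171 − 1)/(2·171) = (171 − 1)/2.
Hence E[X] = Σ_{i=1}^{171} (171 − i)/171 = 85 ≈ 85.00000.

E[X] = 85 = 85.00000.


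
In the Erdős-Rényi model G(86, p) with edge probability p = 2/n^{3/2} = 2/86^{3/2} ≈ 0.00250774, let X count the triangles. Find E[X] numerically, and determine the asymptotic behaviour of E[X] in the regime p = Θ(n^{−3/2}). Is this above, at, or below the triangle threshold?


Number of potential triangles: C(86, 3) = 102340.
Each occurs with probability p³ ≈ (0.00250774)³ ≈ 1.57705542e-08.
By linearity: E[X] = C(86, 3)·p³ ≈ 102340 · 1.57705542e-08 ≈ 0.001614.
Since α = 3/2 > 1, p = c/n^{3/2} = o(1/n) is below the triangle threshold p ~ 1/n. Asymptotically E[X] ~ (c³/6)·n^{3(1−α)} = (2³/6)·n^{-1.5} → 0, so by Markov's inequality G has no triangles w.h.p.

E[X] ≈ 0.001614; in regime p = Θ(1/n^{3/2}) E[X] tends to 0 (below the triangle threshold p ~ 1/n).


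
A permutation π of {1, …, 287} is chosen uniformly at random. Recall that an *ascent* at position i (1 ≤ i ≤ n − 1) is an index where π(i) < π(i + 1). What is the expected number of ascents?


Write X = Σ X_I over i = 1, …, 286, with X_I the indicator of one ascent.
There are 286 indicators.
For each fixed i, the pair (π(i), π(i+1)) is a uniformly random ordered pair of distinct values from {1, …, 287}; by symmetry P[π(i) < π(i+1)] = 1/2.
By linearity: E[X] = 286 · (1/2) = (287 − 1) · (1/2) = 143 ≈ 143.000000.

E[X] = 143 = 143.000000.


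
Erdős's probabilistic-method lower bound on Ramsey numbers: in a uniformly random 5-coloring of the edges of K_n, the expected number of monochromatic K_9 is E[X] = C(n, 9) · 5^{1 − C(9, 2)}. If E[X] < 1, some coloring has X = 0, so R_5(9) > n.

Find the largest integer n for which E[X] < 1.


We need C(n, 9) · 5^{1 − 36} < 1, i.e. C(n, 9) < 5^{36 − 1} = 2910383045673370361328125.
Check values of n near the boundary:
  n = 2166: C(2166, 9) = 2844037944203015677277940; 2844037944203015677277940 < 2910383045673370361328125? YES
  n = 2167: C(2167, 9) = 2855899084841489792706810; 2855899084841489792706810 < 2910383045673370361328125? YES
  n = 2168: C(2168, 9) = 2867804175977929537095120; 2867804175977929537095120 < 2910383045673370361328125? YES
  n = 2169: C(2169, 9) = 2879753360044504243499683; 2879753360044504243499683 < 2910383045673370361328125? YES
  n = 2170: C(2170, 9) = 2891746779868845075610510; 2891746779868845075610510 < 2910383045673370361328125? YES
  n = 2171: C(2171, 9) = 2903784578674959601827205; 2903784578674959601827205 < 2910383045673370361328125? YES
  n = 2172: C(2172, 9) = 2915866900084148060642020; 2915866900084148060642020 < 2910383045673370361328125? NO
  n = 2173: C(2173, 9) = 2927993888115921319674265; 2927993888115921319674265 < 2910383045673370361328125? NO
The largest n with C(n, 9) < 2910383045673370361328125 is n = 2171 (where E[X] = 580756915734991920365441/582076609134674072265625 ≈ 0.998). Hence R_5(9) > 2171, i.e. R_5(9) ≥ 2172.

Largest n = 2171; hence R_5(9) > 2171.


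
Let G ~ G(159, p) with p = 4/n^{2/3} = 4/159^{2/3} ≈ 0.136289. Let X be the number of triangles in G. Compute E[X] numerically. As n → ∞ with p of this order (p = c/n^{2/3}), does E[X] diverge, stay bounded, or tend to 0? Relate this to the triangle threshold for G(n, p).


Number of potential triangles: C(159, 3) = 657359.
Each occurs with probability p³ ≈ (0.136289)³ ≈ 2.53154543e-03.
By linearity: E[X] = C(159, 3)·p³ ≈ 657359 · 2.53154543e-03 ≈ 1664.134172.
Since α = 2/3 < 1, p = c/n^{2/3} ≫ 1/n is above the triangle threshold p ~ 1/n. Asymptotically E[X] ~ (c³/6)·n^{3(1−α)} = (4³/6)·n^{1} → ∞; triangles are abundant w.h.p.

E[X] ≈ 1664.134172; in regime p = Θ(1/n^{2/3}) E[X] diverges (above the triangle threshold p ~ 1/n).


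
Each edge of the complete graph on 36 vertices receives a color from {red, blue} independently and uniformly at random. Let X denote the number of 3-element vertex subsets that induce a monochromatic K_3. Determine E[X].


Let X = Σ_S X_S over the C(36, 3) = 7140 subsets S of size 3, where X_S = 1 if the K_3 on S is monochromatic.
For a fixed S, the K_3 on S has C(3, 2) = 3 edges. P[all 3 edges red] = (1/2)^3, and likewise for blue, so P[monochromatic] = 2·(1/2)^3 = 2^{1 − 3} = 1/4.
Summing: E[X] = C(36, 3) · 2^{1 − 3} = 7140 · 1/4 = 1785.
Numerically: E[X] ≈ 1785.000000.

E[X] = C(36,3)·2^(1−C(3,2)) = 1785 ≈ 1785.000000.


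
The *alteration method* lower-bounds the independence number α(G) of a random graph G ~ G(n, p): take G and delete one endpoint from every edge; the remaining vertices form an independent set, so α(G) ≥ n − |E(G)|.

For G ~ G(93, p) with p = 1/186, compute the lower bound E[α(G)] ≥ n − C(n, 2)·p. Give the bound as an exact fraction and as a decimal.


E[|E(G)|] = C(93, 2)·p = 4278 · (1/186) = 23.
E[α(G)] ≥ n − E[|E(G)|] = 93 − 23 = 70.
Numerically: ≈ 70.00000.
(This is only a lower bound; the true E[α(G)] may be larger.)

E[α(G)] ≥ 70 ≈ 70.00000.


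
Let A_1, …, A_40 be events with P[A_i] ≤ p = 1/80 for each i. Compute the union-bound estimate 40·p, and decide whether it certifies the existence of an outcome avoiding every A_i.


Union bound: P[∪_{i=1}^{40} A_i] ≤ Σ_i P[A_i] ≤ 40·p = 40·(1/80) = 1/2.
Numerically: 1/2 ≈ 0.500.
Is 1/2 < 1? YES.
Since P[∪ A_i] ≤ 1/2 < 1, the complement has P[∩ A_i^c] ≥ 1 − 1/2 = 1/2 > 0, so some outcome avoids every A_i.

40·p = 1/2 ≈ 0.500; existence CERTIFIED by the union bound.


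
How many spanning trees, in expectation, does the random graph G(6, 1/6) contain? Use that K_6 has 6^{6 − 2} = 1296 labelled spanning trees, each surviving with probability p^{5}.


K_6 has 6^{6 − 2} = 1296 labelled spanning trees.
For each such spanning tree H, let X_H = 1 if all 5 edges of H are present in G. Then P[X_H = 1] = p^{5} = (1/6)^{5} = 1/7776.
Summing the indicators: E[X] = Σ_H E[X_H] = 1296 · p^{5} = 1296 · 1/7776 = 1/6.
Numerically: E[X] ≈ 0.167.

E[X] = 1296 · (1/6)^{5} = 1/6 ≈ 0.167.


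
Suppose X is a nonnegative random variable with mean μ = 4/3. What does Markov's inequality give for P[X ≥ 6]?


μ = E[X] = 4/3, a = 6.
Markov: P[X ≥ 6] ≤ μ/a = (4/3)/6 = 2/9.
Numerically: ≈ 0.222.
(Since a = 6 > μ = 1.333, the bound 2/9 is < 1 and informative.)

P[X ≥ 6] ≤ 2/9 ≈ 0.222.


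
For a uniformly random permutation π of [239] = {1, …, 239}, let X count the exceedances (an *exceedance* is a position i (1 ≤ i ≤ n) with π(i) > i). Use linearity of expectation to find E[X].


Write X = Σ_{i=1}^{239} X_i, where X_i = 1_{π(i) > i}.
For each fixed i, π(i) is uniform over {1, …, 239} (marginal of a uniform permutation), so P[π(i) > i] = (n − i)/n. Summing: Σ_{i=1}^{239} (n − i)/n = (0 + 1 + … + 238)/239 = 239(239 − 1)/(2·239) = (239 − 1)/2.
Hence E[X] = Σ_{i=1}^{239} (239 − i)/239 = 119 ≈ 119.000000.

E[X] = 119 = 119.000000.


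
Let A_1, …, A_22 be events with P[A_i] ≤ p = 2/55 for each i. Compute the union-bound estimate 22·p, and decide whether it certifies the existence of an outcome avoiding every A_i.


Union bound: P[∪_{i=1}^{22} A_i] ≤ Σ_i P[A_i] ≤ 22·p = 22·(2/55) = 4/5.
Numerically: 4/5 ≈ 0.800000.
Is 4/5 < 1? YES.
Since P[∪ A_i] ≤ 4/5 < 1, the complement has P[∩ A_i^c] ≥ 1 − 4/5 = 1/5 > 0, so some outcome avoids every A_i.

22·p = 4/5 ≈ 0.800000; existence CERTIFIED by the union bound.


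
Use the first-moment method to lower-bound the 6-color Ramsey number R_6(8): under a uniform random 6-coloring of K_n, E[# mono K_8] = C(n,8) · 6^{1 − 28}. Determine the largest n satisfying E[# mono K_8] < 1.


We need C(n, 8) · 6^{1 − 28} < 1, i.e. C(n, 8) < 6^{28 − 1} = 1023490369077469249536.
Check values of n near the boundary:
  n = 1593: C(1593, 8) = 1010555394551193970323; 1010555394551193970323 < 1023490369077469249536? YES
  n = 1594: C(1594, 8) = 1015652773590544255167; 1015652773590544255167 < 1023490369077469249536? YES
  n = 1595: C(1595, 8) = 1020772636343363633895; 1020772636343363633895 < 1023490369077469249536? YES
  n = 1596: C(1596, 8) = 1025915067760710553965; 1025915067760710553965 < 1023490369077469249536? NO
The largest n with C(n, 8) < 1023490369077469249536 is n = 1595 (where E[X] = 113419181815929292655/113721152119718805504 ≈ 0.99734). Hence R_6(8) > 1595, i.e. R_6(8) ≥ 1596.

Largest n = 1595; hence R_6(8) > 1595.


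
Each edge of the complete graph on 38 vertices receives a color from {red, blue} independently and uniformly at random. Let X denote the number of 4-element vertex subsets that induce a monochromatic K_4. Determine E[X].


Let X = Σ_S X_S over the C(38, 4) = 73815 subsets S of size 4, where X_S = 1 if the K_4 on S is monochromatic.
For a fixed S, the K_4 on S has C(4, 2) = 6 edges. P[all 6 edges red] = (1/2)^6, and likewise for blue, so P[monochromatic] = 2·(1/2)^6 = 2^{1 − 6} = 1/32.
Summing: E[X] = C(38, 4) · 2^{1 − 6} = 73815 · 1/32 = 73815/32.
Numerically: E[X] ≈ 2306.71875.

E[X] = C(38,4)·2^(1−C(4,2)) = 73815/32 ≈ 2306.71875.


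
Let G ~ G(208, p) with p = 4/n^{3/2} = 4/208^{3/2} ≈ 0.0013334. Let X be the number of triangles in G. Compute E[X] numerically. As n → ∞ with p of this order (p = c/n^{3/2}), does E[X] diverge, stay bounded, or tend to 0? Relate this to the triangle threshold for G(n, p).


Number of potential triangles: C(208, 3) = 1478256.
Each occurs with probability p³ ≈ (0.0013334)³ ≈ 2.3708003e-09.
By linearity: E[X] = C(208, 3)·p³ ≈ 1478256 · 2.3708003e-09 ≈ 0.00350.
Since α = 3/2 > 1, p = c/n^{3/2} = o(1/n) is below the triangle threshold p ~ 1/n. Asymptotically E[X] ~ (c³/6)·n^{3(1−α)} = (4³/6)·n^{-1.5} → 0, so by Markov's inequality G has no triangles w.h.p.

E[X] ≈ 0.00350; in regime p = Θ(1/n^{3/2}) E[X] tends to 0 (below the triangle threshold p ~ 1/n).


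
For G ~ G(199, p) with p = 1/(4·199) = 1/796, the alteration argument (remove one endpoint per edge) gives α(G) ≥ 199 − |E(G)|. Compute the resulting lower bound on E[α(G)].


E[|E(G)|] = C(199, 2)·p = 19701 · (1/796) = 99/4.
E[α(G)] ≥ n − E[|E(G)|] = 199 − 99/4 = 697/4.
Numerically: ≈ 174.2500.
(This is only a lower bound; the true E[α(G)] may be larger.)

E[α(G)] ≥ 697/4 ≈ 174.2500.


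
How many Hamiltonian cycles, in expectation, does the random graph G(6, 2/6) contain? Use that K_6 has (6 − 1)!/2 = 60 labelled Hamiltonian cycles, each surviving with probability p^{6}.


K_6 has (6 − 1)!/2 = 60 labelled Hamiltonian cycles.
For each such Hamiltonian cycle H, let X_H = 1 if all 6 edges of H are present in G. Then P[X_H = 1] = p^{6} = (1/3)^{6} = 1/729.
By linearity: E[X] = Σ_H E[X_H] = 60 · p^{6} = 60 · 1/729 = 20/243.
Numerically: E[X] ≈ 0.0823.

E[X] = 60 · (1/3)^{6} = 20/243 ≈ 0.0823.


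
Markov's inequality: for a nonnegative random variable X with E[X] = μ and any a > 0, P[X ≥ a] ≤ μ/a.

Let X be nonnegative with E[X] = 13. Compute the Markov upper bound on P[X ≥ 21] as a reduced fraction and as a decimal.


μ = E[X] = 13, a = 21.
Markov: P[X ≥ 21] ≤ μ/a = (13)/21 = 13/21.
Numerically: ≈ 0.6190.
(Since a = 21 > μ = 13.0000, the bound 13/21 is < 1 and informative.)

P[X ≥ 21] ≤ 13/21 ≈ 0.6190.


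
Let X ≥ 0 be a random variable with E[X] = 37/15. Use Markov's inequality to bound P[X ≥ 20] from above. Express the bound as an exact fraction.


μ = E[X] = 37/15, a = 20.
Markov: P[X ≥ 20] ≤ μ/a = (37/15)/20 = 37/300.
Numerically: ≈ 0.123333.
(Since a = 20 > μ = 2.466667, the bound 37/300 is < 1 and informative.)

P[X ≥ 20] ≤ 37/300 ≈ 0.123333.


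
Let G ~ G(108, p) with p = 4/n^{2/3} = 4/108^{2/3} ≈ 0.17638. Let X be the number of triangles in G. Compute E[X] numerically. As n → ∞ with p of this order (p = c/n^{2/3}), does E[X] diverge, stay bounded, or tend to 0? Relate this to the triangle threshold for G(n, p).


Number of potential triangles: C(108, 3) = 204156.
Each occurs with probability p³ ≈ (0.17638)³ ≈ 5.4869684e-03.
By linearity: E[X] = C(108, 3)·p³ ≈ 204156 · 5.4869684e-03 ≈ 1120.19753.
Since α = 2/3 < 1, p = c/n^{2/3} ≫ 1/n is above the triangle threshold p ~ 1/n. Asymptotically E[X] ~ (c³/6)·n^{3(1−α)} = (4³/6)·n^{1} → ∞; triangles are abundant w.h.p.

E[X] ≈ 1120.19753; in regime p = Θ(1/n^{2/3}) E[X] diverges (above the triangle threshold p ~ 1/n).


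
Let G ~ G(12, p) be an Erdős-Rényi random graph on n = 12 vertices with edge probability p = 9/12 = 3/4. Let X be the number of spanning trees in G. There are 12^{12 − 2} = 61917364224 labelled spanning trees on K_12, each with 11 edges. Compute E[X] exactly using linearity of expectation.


K_12 has 12^{12 − 2} = 61917364224 labelled spanning trees.
For each such spanning tree H, let X_H = 1 if all 11 edges of H are present in G. Then P[X_H = 1] = p^{11} = (3/4)^{11} = 177147/4194304.
By linearity of expectation: E[X] = Σ_H E[X_H] = 61917364224 · p^{11} = 61917364224 · 177147/4194304 = 10460353203/4.
Numerically: E[X] ≈ 2.61509e+09.

E[X] = 61917364224 · (3/4)^{11} = 10460353203/4 ≈ 2.61509e+09.
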